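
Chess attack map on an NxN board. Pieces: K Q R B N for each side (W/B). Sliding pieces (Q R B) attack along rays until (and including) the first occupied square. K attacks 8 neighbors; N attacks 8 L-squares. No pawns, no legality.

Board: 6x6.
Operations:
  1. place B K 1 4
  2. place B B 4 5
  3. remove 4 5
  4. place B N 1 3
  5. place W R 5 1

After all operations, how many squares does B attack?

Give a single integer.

Op 1: place BK@(1,4)
Op 2: place BB@(4,5)
Op 3: remove (4,5)
Op 4: place BN@(1,3)
Op 5: place WR@(5,1)
Per-piece attacks for B:
  BN@(1,3): attacks (2,5) (3,4) (0,5) (2,1) (3,2) (0,1)
  BK@(1,4): attacks (1,5) (1,3) (2,4) (0,4) (2,5) (2,3) (0,5) (0,3)
Union (12 distinct): (0,1) (0,3) (0,4) (0,5) (1,3) (1,5) (2,1) (2,3) (2,4) (2,5) (3,2) (3,4)

Answer: 12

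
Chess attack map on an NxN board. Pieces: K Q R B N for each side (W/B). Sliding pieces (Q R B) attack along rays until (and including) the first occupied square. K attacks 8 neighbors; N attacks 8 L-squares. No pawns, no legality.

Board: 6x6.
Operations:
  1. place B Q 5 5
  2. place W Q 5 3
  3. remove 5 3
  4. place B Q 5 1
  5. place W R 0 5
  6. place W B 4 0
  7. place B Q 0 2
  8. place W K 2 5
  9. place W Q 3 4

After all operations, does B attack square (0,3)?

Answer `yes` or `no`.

Op 1: place BQ@(5,5)
Op 2: place WQ@(5,3)
Op 3: remove (5,3)
Op 4: place BQ@(5,1)
Op 5: place WR@(0,5)
Op 6: place WB@(4,0)
Op 7: place BQ@(0,2)
Op 8: place WK@(2,5)
Op 9: place WQ@(3,4)
Per-piece attacks for B:
  BQ@(0,2): attacks (0,3) (0,4) (0,5) (0,1) (0,0) (1,2) (2,2) (3,2) (4,2) (5,2) (1,3) (2,4) (3,5) (1,1) (2,0) [ray(0,1) blocked at (0,5)]
  BQ@(5,1): attacks (5,2) (5,3) (5,4) (5,5) (5,0) (4,1) (3,1) (2,1) (1,1) (0,1) (4,2) (3,3) (2,4) (1,5) (4,0) [ray(0,1) blocked at (5,5); ray(-1,-1) blocked at (4,0)]
  BQ@(5,5): attacks (5,4) (5,3) (5,2) (5,1) (4,5) (3,5) (2,5) (4,4) (3,3) (2,2) (1,1) (0,0) [ray(0,-1) blocked at (5,1); ray(-1,0) blocked at (2,5)]
B attacks (0,3): yes

Answer: yes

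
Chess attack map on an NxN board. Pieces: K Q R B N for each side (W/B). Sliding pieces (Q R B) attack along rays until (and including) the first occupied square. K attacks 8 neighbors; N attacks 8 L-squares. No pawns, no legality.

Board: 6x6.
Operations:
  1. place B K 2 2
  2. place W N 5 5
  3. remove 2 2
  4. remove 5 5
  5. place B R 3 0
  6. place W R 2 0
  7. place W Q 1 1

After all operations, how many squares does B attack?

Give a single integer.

Op 1: place BK@(2,2)
Op 2: place WN@(5,5)
Op 3: remove (2,2)
Op 4: remove (5,5)
Op 5: place BR@(3,0)
Op 6: place WR@(2,0)
Op 7: place WQ@(1,1)
Per-piece attacks for B:
  BR@(3,0): attacks (3,1) (3,2) (3,3) (3,4) (3,5) (4,0) (5,0) (2,0) [ray(-1,0) blocked at (2,0)]
Union (8 distinct): (2,0) (3,1) (3,2) (3,3) (3,4) (3,5) (4,0) (5,0)

Answer: 8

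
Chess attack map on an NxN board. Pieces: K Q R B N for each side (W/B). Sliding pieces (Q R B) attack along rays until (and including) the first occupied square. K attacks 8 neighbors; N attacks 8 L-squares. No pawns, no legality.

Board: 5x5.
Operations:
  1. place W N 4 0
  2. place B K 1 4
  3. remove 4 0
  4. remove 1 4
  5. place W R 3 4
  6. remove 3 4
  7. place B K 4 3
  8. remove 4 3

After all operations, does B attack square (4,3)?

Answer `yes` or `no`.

Op 1: place WN@(4,0)
Op 2: place BK@(1,4)
Op 3: remove (4,0)
Op 4: remove (1,4)
Op 5: place WR@(3,4)
Op 6: remove (3,4)
Op 7: place BK@(4,3)
Op 8: remove (4,3)
Per-piece attacks for B:
B attacks (4,3): no

Answer: no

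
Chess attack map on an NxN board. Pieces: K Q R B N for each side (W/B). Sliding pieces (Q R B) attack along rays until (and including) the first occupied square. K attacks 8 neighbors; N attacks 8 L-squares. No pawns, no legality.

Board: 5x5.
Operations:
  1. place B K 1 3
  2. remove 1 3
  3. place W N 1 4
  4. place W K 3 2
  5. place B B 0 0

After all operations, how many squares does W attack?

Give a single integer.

Op 1: place BK@(1,3)
Op 2: remove (1,3)
Op 3: place WN@(1,4)
Op 4: place WK@(3,2)
Op 5: place BB@(0,0)
Per-piece attacks for W:
  WN@(1,4): attacks (2,2) (3,3) (0,2)
  WK@(3,2): attacks (3,3) (3,1) (4,2) (2,2) (4,3) (4,1) (2,3) (2,1)
Union (9 distinct): (0,2) (2,1) (2,2) (2,3) (3,1) (3,3) (4,1) (4,2) (4,3)

Answer: 9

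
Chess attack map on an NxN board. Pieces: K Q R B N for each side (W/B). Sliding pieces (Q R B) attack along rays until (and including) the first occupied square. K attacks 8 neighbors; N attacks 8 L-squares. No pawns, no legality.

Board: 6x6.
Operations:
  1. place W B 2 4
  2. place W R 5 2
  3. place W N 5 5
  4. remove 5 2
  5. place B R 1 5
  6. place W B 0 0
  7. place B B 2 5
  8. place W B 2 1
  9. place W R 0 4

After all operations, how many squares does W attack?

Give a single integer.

Answer: 24

Derivation:
Op 1: place WB@(2,4)
Op 2: place WR@(5,2)
Op 3: place WN@(5,5)
Op 4: remove (5,2)
Op 5: place BR@(1,5)
Op 6: place WB@(0,0)
Op 7: place BB@(2,5)
Op 8: place WB@(2,1)
Op 9: place WR@(0,4)
Per-piece attacks for W:
  WB@(0,0): attacks (1,1) (2,2) (3,3) (4,4) (5,5) [ray(1,1) blocked at (5,5)]
  WR@(0,4): attacks (0,5) (0,3) (0,2) (0,1) (0,0) (1,4) (2,4) [ray(0,-1) blocked at (0,0); ray(1,0) blocked at (2,4)]
  WB@(2,1): attacks (3,2) (4,3) (5,4) (3,0) (1,2) (0,3) (1,0)
  WB@(2,4): attacks (3,5) (3,3) (4,2) (5,1) (1,5) (1,3) (0,2) [ray(-1,1) blocked at (1,5)]
  WN@(5,5): attacks (4,3) (3,4)
Union (24 distinct): (0,0) (0,1) (0,2) (0,3) (0,5) (1,0) (1,1) (1,2) (1,3) (1,4) (1,5) (2,2) (2,4) (3,0) (3,2) (3,3) (3,4) (3,5) (4,2) (4,3) (4,4) (5,1) (5,4) (5,5)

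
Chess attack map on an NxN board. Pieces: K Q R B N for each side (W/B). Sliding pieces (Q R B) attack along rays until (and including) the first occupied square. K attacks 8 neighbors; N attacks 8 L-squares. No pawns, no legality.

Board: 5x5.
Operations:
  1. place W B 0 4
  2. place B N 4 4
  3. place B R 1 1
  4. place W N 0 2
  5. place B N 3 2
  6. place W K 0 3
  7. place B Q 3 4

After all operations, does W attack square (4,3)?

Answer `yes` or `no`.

Answer: no

Derivation:
Op 1: place WB@(0,4)
Op 2: place BN@(4,4)
Op 3: place BR@(1,1)
Op 4: place WN@(0,2)
Op 5: place BN@(3,2)
Op 6: place WK@(0,3)
Op 7: place BQ@(3,4)
Per-piece attacks for W:
  WN@(0,2): attacks (1,4) (2,3) (1,0) (2,1)
  WK@(0,3): attacks (0,4) (0,2) (1,3) (1,4) (1,2)
  WB@(0,4): attacks (1,3) (2,2) (3,1) (4,0)
W attacks (4,3): no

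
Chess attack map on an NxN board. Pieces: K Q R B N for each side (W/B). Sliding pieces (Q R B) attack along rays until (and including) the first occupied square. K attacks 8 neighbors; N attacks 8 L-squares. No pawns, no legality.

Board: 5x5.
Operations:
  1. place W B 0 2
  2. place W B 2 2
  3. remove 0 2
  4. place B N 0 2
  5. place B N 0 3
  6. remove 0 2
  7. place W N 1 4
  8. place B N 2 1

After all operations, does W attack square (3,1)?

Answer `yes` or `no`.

Answer: yes

Derivation:
Op 1: place WB@(0,2)
Op 2: place WB@(2,2)
Op 3: remove (0,2)
Op 4: place BN@(0,2)
Op 5: place BN@(0,3)
Op 6: remove (0,2)
Op 7: place WN@(1,4)
Op 8: place BN@(2,1)
Per-piece attacks for W:
  WN@(1,4): attacks (2,2) (3,3) (0,2)
  WB@(2,2): attacks (3,3) (4,4) (3,1) (4,0) (1,3) (0,4) (1,1) (0,0)
W attacks (3,1): yes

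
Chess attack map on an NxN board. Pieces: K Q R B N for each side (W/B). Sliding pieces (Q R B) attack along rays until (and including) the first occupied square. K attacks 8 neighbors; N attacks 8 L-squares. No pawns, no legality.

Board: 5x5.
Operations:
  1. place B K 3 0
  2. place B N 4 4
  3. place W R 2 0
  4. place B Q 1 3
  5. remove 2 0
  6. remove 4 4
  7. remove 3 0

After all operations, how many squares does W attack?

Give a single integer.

Answer: 0

Derivation:
Op 1: place BK@(3,0)
Op 2: place BN@(4,4)
Op 3: place WR@(2,0)
Op 4: place BQ@(1,3)
Op 5: remove (2,0)
Op 6: remove (4,4)
Op 7: remove (3,0)
Per-piece attacks for W:
Union (0 distinct): (none)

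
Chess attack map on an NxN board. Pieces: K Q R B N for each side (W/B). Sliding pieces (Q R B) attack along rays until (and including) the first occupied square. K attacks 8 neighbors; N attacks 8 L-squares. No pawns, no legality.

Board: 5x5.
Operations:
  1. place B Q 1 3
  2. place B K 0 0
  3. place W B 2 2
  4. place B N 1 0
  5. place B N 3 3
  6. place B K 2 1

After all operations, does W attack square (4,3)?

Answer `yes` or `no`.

Op 1: place BQ@(1,3)
Op 2: place BK@(0,0)
Op 3: place WB@(2,2)
Op 4: place BN@(1,0)
Op 5: place BN@(3,3)
Op 6: place BK@(2,1)
Per-piece attacks for W:
  WB@(2,2): attacks (3,3) (3,1) (4,0) (1,3) (1,1) (0,0) [ray(1,1) blocked at (3,3); ray(-1,1) blocked at (1,3); ray(-1,-1) blocked at (0,0)]
W attacks (4,3): no

Answer: no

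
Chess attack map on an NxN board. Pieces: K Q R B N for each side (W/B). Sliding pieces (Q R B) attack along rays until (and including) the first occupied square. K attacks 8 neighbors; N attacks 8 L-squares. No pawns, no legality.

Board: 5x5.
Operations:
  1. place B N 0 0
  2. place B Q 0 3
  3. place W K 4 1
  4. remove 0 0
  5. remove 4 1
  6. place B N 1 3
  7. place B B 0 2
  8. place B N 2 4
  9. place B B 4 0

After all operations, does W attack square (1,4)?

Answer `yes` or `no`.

Answer: no

Derivation:
Op 1: place BN@(0,0)
Op 2: place BQ@(0,3)
Op 3: place WK@(4,1)
Op 4: remove (0,0)
Op 5: remove (4,1)
Op 6: place BN@(1,3)
Op 7: place BB@(0,2)
Op 8: place BN@(2,4)
Op 9: place BB@(4,0)
Per-piece attacks for W:
W attacks (1,4): no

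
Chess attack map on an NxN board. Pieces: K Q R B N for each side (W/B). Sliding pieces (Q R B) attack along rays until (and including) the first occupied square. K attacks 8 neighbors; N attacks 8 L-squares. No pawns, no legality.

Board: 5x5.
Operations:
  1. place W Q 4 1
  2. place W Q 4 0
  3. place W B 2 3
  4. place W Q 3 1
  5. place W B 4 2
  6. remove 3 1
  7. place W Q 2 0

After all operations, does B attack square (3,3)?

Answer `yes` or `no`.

Answer: no

Derivation:
Op 1: place WQ@(4,1)
Op 2: place WQ@(4,0)
Op 3: place WB@(2,3)
Op 4: place WQ@(3,1)
Op 5: place WB@(4,2)
Op 6: remove (3,1)
Op 7: place WQ@(2,0)
Per-piece attacks for B:
B attacks (3,3): no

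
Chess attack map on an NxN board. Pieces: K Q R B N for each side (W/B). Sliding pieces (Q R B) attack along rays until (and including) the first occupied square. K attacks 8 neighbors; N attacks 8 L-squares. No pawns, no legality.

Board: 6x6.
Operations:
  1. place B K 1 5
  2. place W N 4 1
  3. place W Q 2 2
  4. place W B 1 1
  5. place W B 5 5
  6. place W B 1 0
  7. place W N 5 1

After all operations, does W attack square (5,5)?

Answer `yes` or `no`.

Answer: yes

Derivation:
Op 1: place BK@(1,5)
Op 2: place WN@(4,1)
Op 3: place WQ@(2,2)
Op 4: place WB@(1,1)
Op 5: place WB@(5,5)
Op 6: place WB@(1,0)
Op 7: place WN@(5,1)
Per-piece attacks for W:
  WB@(1,0): attacks (2,1) (3,2) (4,3) (5,4) (0,1)
  WB@(1,1): attacks (2,2) (2,0) (0,2) (0,0) [ray(1,1) blocked at (2,2)]
  WQ@(2,2): attacks (2,3) (2,4) (2,5) (2,1) (2,0) (3,2) (4,2) (5,2) (1,2) (0,2) (3,3) (4,4) (5,5) (3,1) (4,0) (1,3) (0,4) (1,1) [ray(1,1) blocked at (5,5); ray(-1,-1) blocked at (1,1)]
  WN@(4,1): attacks (5,3) (3,3) (2,2) (2,0)
  WN@(5,1): attacks (4,3) (3,2) (3,0)
  WB@(5,5): attacks (4,4) (3,3) (2,2) [ray(-1,-1) blocked at (2,2)]
W attacks (5,5): yes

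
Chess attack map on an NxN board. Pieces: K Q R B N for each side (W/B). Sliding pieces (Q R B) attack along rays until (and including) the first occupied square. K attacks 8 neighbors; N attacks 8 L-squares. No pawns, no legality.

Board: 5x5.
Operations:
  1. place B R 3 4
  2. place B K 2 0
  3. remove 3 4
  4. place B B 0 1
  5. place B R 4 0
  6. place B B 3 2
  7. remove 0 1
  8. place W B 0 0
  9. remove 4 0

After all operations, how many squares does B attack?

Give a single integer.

Op 1: place BR@(3,4)
Op 2: place BK@(2,0)
Op 3: remove (3,4)
Op 4: place BB@(0,1)
Op 5: place BR@(4,0)
Op 6: place BB@(3,2)
Op 7: remove (0,1)
Op 8: place WB@(0,0)
Op 9: remove (4,0)
Per-piece attacks for B:
  BK@(2,0): attacks (2,1) (3,0) (1,0) (3,1) (1,1)
  BB@(3,2): attacks (4,3) (4,1) (2,3) (1,4) (2,1) (1,0)
Union (9 distinct): (1,0) (1,1) (1,4) (2,1) (2,3) (3,0) (3,1) (4,1) (4,3)

Answer: 9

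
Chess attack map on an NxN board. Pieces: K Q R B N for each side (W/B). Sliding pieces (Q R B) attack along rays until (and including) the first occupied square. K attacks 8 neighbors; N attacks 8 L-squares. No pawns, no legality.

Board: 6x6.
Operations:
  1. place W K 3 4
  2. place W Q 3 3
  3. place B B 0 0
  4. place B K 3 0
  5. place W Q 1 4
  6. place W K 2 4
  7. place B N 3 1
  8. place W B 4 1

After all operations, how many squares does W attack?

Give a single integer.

Op 1: place WK@(3,4)
Op 2: place WQ@(3,3)
Op 3: place BB@(0,0)
Op 4: place BK@(3,0)
Op 5: place WQ@(1,4)
Op 6: place WK@(2,4)
Op 7: place BN@(3,1)
Op 8: place WB@(4,1)
Per-piece attacks for W:
  WQ@(1,4): attacks (1,5) (1,3) (1,2) (1,1) (1,0) (2,4) (0,4) (2,5) (2,3) (3,2) (4,1) (0,5) (0,3) [ray(1,0) blocked at (2,4); ray(1,-1) blocked at (4,1)]
  WK@(2,4): attacks (2,5) (2,3) (3,4) (1,4) (3,5) (3,3) (1,5) (1,3)
  WQ@(3,3): attacks (3,4) (3,2) (3,1) (4,3) (5,3) (2,3) (1,3) (0,3) (4,4) (5,5) (4,2) (5,1) (2,4) (2,2) (1,1) (0,0) [ray(0,1) blocked at (3,4); ray(0,-1) blocked at (3,1); ray(-1,1) blocked at (2,4); ray(-1,-1) blocked at (0,0)]
  WK@(3,4): attacks (3,5) (3,3) (4,4) (2,4) (4,5) (4,3) (2,5) (2,3)
  WB@(4,1): attacks (5,2) (5,0) (3,2) (2,3) (1,4) (3,0) [ray(-1,1) blocked at (1,4); ray(-1,-1) blocked at (3,0)]
Union (30 distinct): (0,0) (0,3) (0,4) (0,5) (1,0) (1,1) (1,2) (1,3) (1,4) (1,5) (2,2) (2,3) (2,4) (2,5) (3,0) (3,1) (3,2) (3,3) (3,4) (3,5) (4,1) (4,2) (4,3) (4,4) (4,5) (5,0) (5,1) (5,2) (5,3) (5,5)

Answer: 30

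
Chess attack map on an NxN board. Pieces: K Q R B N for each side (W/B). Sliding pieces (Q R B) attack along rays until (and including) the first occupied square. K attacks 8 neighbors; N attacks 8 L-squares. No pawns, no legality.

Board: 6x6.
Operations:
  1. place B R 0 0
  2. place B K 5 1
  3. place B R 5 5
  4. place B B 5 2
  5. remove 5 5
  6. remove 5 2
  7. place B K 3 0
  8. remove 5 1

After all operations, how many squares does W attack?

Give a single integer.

Answer: 0

Derivation:
Op 1: place BR@(0,0)
Op 2: place BK@(5,1)
Op 3: place BR@(5,5)
Op 4: place BB@(5,2)
Op 5: remove (5,5)
Op 6: remove (5,2)
Op 7: place BK@(3,0)
Op 8: remove (5,1)
Per-piece attacks for W:
Union (0 distinct): (none)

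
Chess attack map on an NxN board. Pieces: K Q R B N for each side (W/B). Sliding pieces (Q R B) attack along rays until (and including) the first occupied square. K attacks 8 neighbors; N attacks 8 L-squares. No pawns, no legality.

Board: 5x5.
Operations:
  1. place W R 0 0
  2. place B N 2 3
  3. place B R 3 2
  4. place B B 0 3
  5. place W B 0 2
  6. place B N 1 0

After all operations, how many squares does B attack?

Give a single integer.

Answer: 13

Derivation:
Op 1: place WR@(0,0)
Op 2: place BN@(2,3)
Op 3: place BR@(3,2)
Op 4: place BB@(0,3)
Op 5: place WB@(0,2)
Op 6: place BN@(1,0)
Per-piece attacks for B:
  BB@(0,3): attacks (1,4) (1,2) (2,1) (3,0)
  BN@(1,0): attacks (2,2) (3,1) (0,2)
  BN@(2,3): attacks (4,4) (0,4) (3,1) (4,2) (1,1) (0,2)
  BR@(3,2): attacks (3,3) (3,4) (3,1) (3,0) (4,2) (2,2) (1,2) (0,2) [ray(-1,0) blocked at (0,2)]
Union (13 distinct): (0,2) (0,4) (1,1) (1,2) (1,4) (2,1) (2,2) (3,0) (3,1) (3,3) (3,4) (4,2) (4,4)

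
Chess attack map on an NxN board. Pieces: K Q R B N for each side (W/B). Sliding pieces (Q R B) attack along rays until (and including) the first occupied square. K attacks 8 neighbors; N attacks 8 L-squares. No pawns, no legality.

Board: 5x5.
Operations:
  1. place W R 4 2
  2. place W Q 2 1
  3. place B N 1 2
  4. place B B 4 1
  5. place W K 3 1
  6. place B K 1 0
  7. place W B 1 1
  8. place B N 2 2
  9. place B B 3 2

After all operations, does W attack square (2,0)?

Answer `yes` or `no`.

Op 1: place WR@(4,2)
Op 2: place WQ@(2,1)
Op 3: place BN@(1,2)
Op 4: place BB@(4,1)
Op 5: place WK@(3,1)
Op 6: place BK@(1,0)
Op 7: place WB@(1,1)
Op 8: place BN@(2,2)
Op 9: place BB@(3,2)
Per-piece attacks for W:
  WB@(1,1): attacks (2,2) (2,0) (0,2) (0,0) [ray(1,1) blocked at (2,2)]
  WQ@(2,1): attacks (2,2) (2,0) (3,1) (1,1) (3,2) (3,0) (1,2) (1,0) [ray(0,1) blocked at (2,2); ray(1,0) blocked at (3,1); ray(-1,0) blocked at (1,1); ray(1,1) blocked at (3,2); ray(-1,1) blocked at (1,2); ray(-1,-1) blocked at (1,0)]
  WK@(3,1): attacks (3,2) (3,0) (4,1) (2,1) (4,2) (4,0) (2,2) (2,0)
  WR@(4,2): attacks (4,3) (4,4) (4,1) (3,2) [ray(0,-1) blocked at (4,1); ray(-1,0) blocked at (3,2)]
W attacks (2,0): yes

Answer: yes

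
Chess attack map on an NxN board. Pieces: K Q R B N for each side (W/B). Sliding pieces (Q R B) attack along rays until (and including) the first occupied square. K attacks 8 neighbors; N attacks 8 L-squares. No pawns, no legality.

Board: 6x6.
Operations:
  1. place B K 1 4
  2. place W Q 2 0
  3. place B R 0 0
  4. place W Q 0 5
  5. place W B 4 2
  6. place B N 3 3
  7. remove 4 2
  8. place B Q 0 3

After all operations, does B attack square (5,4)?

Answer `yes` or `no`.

Answer: yes

Derivation:
Op 1: place BK@(1,4)
Op 2: place WQ@(2,0)
Op 3: place BR@(0,0)
Op 4: place WQ@(0,5)
Op 5: place WB@(4,2)
Op 6: place BN@(3,3)
Op 7: remove (4,2)
Op 8: place BQ@(0,3)
Per-piece attacks for B:
  BR@(0,0): attacks (0,1) (0,2) (0,3) (1,0) (2,0) [ray(0,1) blocked at (0,3); ray(1,0) blocked at (2,0)]
  BQ@(0,3): attacks (0,4) (0,5) (0,2) (0,1) (0,0) (1,3) (2,3) (3,3) (1,4) (1,2) (2,1) (3,0) [ray(0,1) blocked at (0,5); ray(0,-1) blocked at (0,0); ray(1,0) blocked at (3,3); ray(1,1) blocked at (1,4)]
  BK@(1,4): attacks (1,5) (1,3) (2,4) (0,4) (2,5) (2,3) (0,5) (0,3)
  BN@(3,3): attacks (4,5) (5,4) (2,5) (1,4) (4,1) (5,2) (2,1) (1,2)
B attacks (5,4): yes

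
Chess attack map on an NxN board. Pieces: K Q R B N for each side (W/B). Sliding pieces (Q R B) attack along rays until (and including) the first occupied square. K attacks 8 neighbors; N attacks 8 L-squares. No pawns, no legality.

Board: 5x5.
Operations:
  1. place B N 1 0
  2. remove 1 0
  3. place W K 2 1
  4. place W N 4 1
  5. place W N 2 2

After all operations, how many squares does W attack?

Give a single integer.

Answer: 15

Derivation:
Op 1: place BN@(1,0)
Op 2: remove (1,0)
Op 3: place WK@(2,1)
Op 4: place WN@(4,1)
Op 5: place WN@(2,2)
Per-piece attacks for W:
  WK@(2,1): attacks (2,2) (2,0) (3,1) (1,1) (3,2) (3,0) (1,2) (1,0)
  WN@(2,2): attacks (3,4) (4,3) (1,4) (0,3) (3,0) (4,1) (1,0) (0,1)
  WN@(4,1): attacks (3,3) (2,2) (2,0)
Union (15 distinct): (0,1) (0,3) (1,0) (1,1) (1,2) (1,4) (2,0) (2,2) (3,0) (3,1) (3,2) (3,3) (3,4) (4,1) (4,3)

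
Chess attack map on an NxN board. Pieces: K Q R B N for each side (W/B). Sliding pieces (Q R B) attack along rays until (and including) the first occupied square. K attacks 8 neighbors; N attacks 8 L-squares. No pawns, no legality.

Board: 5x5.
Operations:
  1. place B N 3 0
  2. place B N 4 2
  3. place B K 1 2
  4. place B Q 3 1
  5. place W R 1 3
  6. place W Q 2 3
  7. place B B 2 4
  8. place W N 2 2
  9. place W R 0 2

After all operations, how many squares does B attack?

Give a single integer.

Answer: 16

Derivation:
Op 1: place BN@(3,0)
Op 2: place BN@(4,2)
Op 3: place BK@(1,2)
Op 4: place BQ@(3,1)
Op 5: place WR@(1,3)
Op 6: place WQ@(2,3)
Op 7: place BB@(2,4)
Op 8: place WN@(2,2)
Op 9: place WR@(0,2)
Per-piece attacks for B:
  BK@(1,2): attacks (1,3) (1,1) (2,2) (0,2) (2,3) (2,1) (0,3) (0,1)
  BB@(2,4): attacks (3,3) (4,2) (1,3) [ray(1,-1) blocked at (4,2); ray(-1,-1) blocked at (1,3)]
  BN@(3,0): attacks (4,2) (2,2) (1,1)
  BQ@(3,1): attacks (3,2) (3,3) (3,4) (3,0) (4,1) (2,1) (1,1) (0,1) (4,2) (4,0) (2,2) (2,0) [ray(0,-1) blocked at (3,0); ray(1,1) blocked at (4,2); ray(-1,1) blocked at (2,2)]
  BN@(4,2): attacks (3,4) (2,3) (3,0) (2,1)
Union (16 distinct): (0,1) (0,2) (0,3) (1,1) (1,3) (2,0) (2,1) (2,2) (2,3) (3,0) (3,2) (3,3) (3,4) (4,0) (4,1) (4,2)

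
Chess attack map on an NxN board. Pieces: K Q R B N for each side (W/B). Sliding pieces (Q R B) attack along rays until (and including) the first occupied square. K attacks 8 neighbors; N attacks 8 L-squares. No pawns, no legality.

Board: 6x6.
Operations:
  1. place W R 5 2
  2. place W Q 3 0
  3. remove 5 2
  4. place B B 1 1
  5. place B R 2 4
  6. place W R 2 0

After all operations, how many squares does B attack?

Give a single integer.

Answer: 14

Derivation:
Op 1: place WR@(5,2)
Op 2: place WQ@(3,0)
Op 3: remove (5,2)
Op 4: place BB@(1,1)
Op 5: place BR@(2,4)
Op 6: place WR@(2,0)
Per-piece attacks for B:
  BB@(1,1): attacks (2,2) (3,3) (4,4) (5,5) (2,0) (0,2) (0,0) [ray(1,-1) blocked at (2,0)]
  BR@(2,4): attacks (2,5) (2,3) (2,2) (2,1) (2,0) (3,4) (4,4) (5,4) (1,4) (0,4) [ray(0,-1) blocked at (2,0)]
Union (14 distinct): (0,0) (0,2) (0,4) (1,4) (2,0) (2,1) (2,2) (2,3) (2,5) (3,3) (3,4) (4,4) (5,4) (5,5)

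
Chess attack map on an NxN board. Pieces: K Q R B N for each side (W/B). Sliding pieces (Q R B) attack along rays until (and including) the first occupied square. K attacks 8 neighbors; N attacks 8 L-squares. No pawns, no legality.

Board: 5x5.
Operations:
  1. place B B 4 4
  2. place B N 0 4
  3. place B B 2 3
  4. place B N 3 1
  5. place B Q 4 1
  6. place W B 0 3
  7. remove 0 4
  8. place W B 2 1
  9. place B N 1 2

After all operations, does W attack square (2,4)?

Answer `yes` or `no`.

Answer: no

Derivation:
Op 1: place BB@(4,4)
Op 2: place BN@(0,4)
Op 3: place BB@(2,3)
Op 4: place BN@(3,1)
Op 5: place BQ@(4,1)
Op 6: place WB@(0,3)
Op 7: remove (0,4)
Op 8: place WB@(2,1)
Op 9: place BN@(1,2)
Per-piece attacks for W:
  WB@(0,3): attacks (1,4) (1,2) [ray(1,-1) blocked at (1,2)]
  WB@(2,1): attacks (3,2) (4,3) (3,0) (1,2) (1,0) [ray(-1,1) blocked at (1,2)]
W attacks (2,4): no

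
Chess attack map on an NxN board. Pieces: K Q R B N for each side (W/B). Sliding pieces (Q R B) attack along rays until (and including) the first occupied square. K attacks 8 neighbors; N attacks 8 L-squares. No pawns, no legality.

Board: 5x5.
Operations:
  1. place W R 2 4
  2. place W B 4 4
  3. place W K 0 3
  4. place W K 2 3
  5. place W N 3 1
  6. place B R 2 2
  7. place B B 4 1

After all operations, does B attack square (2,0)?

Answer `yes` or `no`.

Answer: yes

Derivation:
Op 1: place WR@(2,4)
Op 2: place WB@(4,4)
Op 3: place WK@(0,3)
Op 4: place WK@(2,3)
Op 5: place WN@(3,1)
Op 6: place BR@(2,2)
Op 7: place BB@(4,1)
Per-piece attacks for B:
  BR@(2,2): attacks (2,3) (2,1) (2,0) (3,2) (4,2) (1,2) (0,2) [ray(0,1) blocked at (2,3)]
  BB@(4,1): attacks (3,2) (2,3) (3,0) [ray(-1,1) blocked at (2,3)]
B attacks (2,0): yes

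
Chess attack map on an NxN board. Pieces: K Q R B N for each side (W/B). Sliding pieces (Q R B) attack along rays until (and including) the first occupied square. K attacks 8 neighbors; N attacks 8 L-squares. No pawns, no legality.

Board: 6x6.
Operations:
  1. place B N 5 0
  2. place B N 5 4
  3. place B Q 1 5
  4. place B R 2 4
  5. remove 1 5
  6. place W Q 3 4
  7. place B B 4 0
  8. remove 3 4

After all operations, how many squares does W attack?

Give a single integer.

Answer: 0

Derivation:
Op 1: place BN@(5,0)
Op 2: place BN@(5,4)
Op 3: place BQ@(1,5)
Op 4: place BR@(2,4)
Op 5: remove (1,5)
Op 6: place WQ@(3,4)
Op 7: place BB@(4,0)
Op 8: remove (3,4)
Per-piece attacks for W:
Union (0 distinct): (none)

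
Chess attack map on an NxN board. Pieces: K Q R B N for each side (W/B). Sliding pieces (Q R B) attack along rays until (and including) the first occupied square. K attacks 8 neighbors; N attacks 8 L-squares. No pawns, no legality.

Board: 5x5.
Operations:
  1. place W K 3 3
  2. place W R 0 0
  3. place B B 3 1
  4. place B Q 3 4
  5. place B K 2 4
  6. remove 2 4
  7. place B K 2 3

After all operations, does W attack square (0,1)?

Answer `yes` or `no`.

Answer: yes

Derivation:
Op 1: place WK@(3,3)
Op 2: place WR@(0,0)
Op 3: place BB@(3,1)
Op 4: place BQ@(3,4)
Op 5: place BK@(2,4)
Op 6: remove (2,4)
Op 7: place BK@(2,3)
Per-piece attacks for W:
  WR@(0,0): attacks (0,1) (0,2) (0,3) (0,4) (1,0) (2,0) (3,0) (4,0)
  WK@(3,3): attacks (3,4) (3,2) (4,3) (2,3) (4,4) (4,2) (2,4) (2,2)
W attacks (0,1): yes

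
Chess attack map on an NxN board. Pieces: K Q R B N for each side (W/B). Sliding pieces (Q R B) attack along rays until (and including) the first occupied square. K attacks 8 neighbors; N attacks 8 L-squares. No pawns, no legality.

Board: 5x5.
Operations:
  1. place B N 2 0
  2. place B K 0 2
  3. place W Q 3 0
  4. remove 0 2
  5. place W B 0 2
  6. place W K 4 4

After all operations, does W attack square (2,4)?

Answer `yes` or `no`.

Op 1: place BN@(2,0)
Op 2: place BK@(0,2)
Op 3: place WQ@(3,0)
Op 4: remove (0,2)
Op 5: place WB@(0,2)
Op 6: place WK@(4,4)
Per-piece attacks for W:
  WB@(0,2): attacks (1,3) (2,4) (1,1) (2,0) [ray(1,-1) blocked at (2,0)]
  WQ@(3,0): attacks (3,1) (3,2) (3,3) (3,4) (4,0) (2,0) (4,1) (2,1) (1,2) (0,3) [ray(-1,0) blocked at (2,0)]
  WK@(4,4): attacks (4,3) (3,4) (3,3)
W attacks (2,4): yes

Answer: yes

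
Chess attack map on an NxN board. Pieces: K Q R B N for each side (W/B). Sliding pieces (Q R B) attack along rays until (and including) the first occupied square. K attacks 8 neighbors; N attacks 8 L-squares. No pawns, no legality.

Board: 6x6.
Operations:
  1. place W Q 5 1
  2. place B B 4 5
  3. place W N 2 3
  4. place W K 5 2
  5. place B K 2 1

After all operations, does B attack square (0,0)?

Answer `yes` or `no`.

Answer: no

Derivation:
Op 1: place WQ@(5,1)
Op 2: place BB@(4,5)
Op 3: place WN@(2,3)
Op 4: place WK@(5,2)
Op 5: place BK@(2,1)
Per-piece attacks for B:
  BK@(2,1): attacks (2,2) (2,0) (3,1) (1,1) (3,2) (3,0) (1,2) (1,0)
  BB@(4,5): attacks (5,4) (3,4) (2,3) [ray(-1,-1) blocked at (2,3)]
B attacks (0,0): no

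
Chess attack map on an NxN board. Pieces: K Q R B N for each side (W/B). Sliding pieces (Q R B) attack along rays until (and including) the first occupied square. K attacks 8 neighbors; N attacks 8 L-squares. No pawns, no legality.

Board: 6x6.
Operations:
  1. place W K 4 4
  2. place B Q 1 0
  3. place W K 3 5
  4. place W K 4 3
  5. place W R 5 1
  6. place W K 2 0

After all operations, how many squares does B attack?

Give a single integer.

Op 1: place WK@(4,4)
Op 2: place BQ@(1,0)
Op 3: place WK@(3,5)
Op 4: place WK@(4,3)
Op 5: place WR@(5,1)
Op 6: place WK@(2,0)
Per-piece attacks for B:
  BQ@(1,0): attacks (1,1) (1,2) (1,3) (1,4) (1,5) (2,0) (0,0) (2,1) (3,2) (4,3) (0,1) [ray(1,0) blocked at (2,0); ray(1,1) blocked at (4,3)]
Union (11 distinct): (0,0) (0,1) (1,1) (1,2) (1,3) (1,4) (1,5) (2,0) (2,1) (3,2) (4,3)

Answer: 11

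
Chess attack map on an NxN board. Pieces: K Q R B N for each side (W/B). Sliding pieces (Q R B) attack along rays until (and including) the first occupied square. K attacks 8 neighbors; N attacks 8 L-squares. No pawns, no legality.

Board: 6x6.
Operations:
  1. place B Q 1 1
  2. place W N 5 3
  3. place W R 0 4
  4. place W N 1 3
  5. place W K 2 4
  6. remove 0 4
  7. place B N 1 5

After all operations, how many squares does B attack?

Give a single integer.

Answer: 18

Derivation:
Op 1: place BQ@(1,1)
Op 2: place WN@(5,3)
Op 3: place WR@(0,4)
Op 4: place WN@(1,3)
Op 5: place WK@(2,4)
Op 6: remove (0,4)
Op 7: place BN@(1,5)
Per-piece attacks for B:
  BQ@(1,1): attacks (1,2) (1,3) (1,0) (2,1) (3,1) (4,1) (5,1) (0,1) (2,2) (3,3) (4,4) (5,5) (2,0) (0,2) (0,0) [ray(0,1) blocked at (1,3)]
  BN@(1,5): attacks (2,3) (3,4) (0,3)
Union (18 distinct): (0,0) (0,1) (0,2) (0,3) (1,0) (1,2) (1,3) (2,0) (2,1) (2,2) (2,3) (3,1) (3,3) (3,4) (4,1) (4,4) (5,1) (5,5)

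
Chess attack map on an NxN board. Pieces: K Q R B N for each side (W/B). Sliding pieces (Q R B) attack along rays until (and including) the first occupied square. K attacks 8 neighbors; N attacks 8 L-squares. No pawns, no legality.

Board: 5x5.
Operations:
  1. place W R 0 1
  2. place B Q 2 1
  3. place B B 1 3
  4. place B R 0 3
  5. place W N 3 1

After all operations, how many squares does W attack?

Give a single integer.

Op 1: place WR@(0,1)
Op 2: place BQ@(2,1)
Op 3: place BB@(1,3)
Op 4: place BR@(0,3)
Op 5: place WN@(3,1)
Per-piece attacks for W:
  WR@(0,1): attacks (0,2) (0,3) (0,0) (1,1) (2,1) [ray(0,1) blocked at (0,3); ray(1,0) blocked at (2,1)]
  WN@(3,1): attacks (4,3) (2,3) (1,2) (1,0)
Union (9 distinct): (0,0) (0,2) (0,3) (1,0) (1,1) (1,2) (2,1) (2,3) (4,3)

Answer: 9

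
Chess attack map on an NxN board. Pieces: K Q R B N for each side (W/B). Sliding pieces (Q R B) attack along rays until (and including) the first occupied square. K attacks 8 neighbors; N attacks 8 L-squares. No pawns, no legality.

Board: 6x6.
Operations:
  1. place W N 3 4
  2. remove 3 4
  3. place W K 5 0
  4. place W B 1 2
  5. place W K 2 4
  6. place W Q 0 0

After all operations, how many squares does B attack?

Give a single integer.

Op 1: place WN@(3,4)
Op 2: remove (3,4)
Op 3: place WK@(5,0)
Op 4: place WB@(1,2)
Op 5: place WK@(2,4)
Op 6: place WQ@(0,0)
Per-piece attacks for B:
Union (0 distinct): (none)

Answer: 0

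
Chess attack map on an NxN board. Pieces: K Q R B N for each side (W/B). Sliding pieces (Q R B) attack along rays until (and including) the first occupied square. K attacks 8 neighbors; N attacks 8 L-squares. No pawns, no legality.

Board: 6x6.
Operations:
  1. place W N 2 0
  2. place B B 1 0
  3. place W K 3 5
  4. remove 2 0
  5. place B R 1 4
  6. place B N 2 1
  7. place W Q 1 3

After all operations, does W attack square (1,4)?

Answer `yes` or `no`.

Op 1: place WN@(2,0)
Op 2: place BB@(1,0)
Op 3: place WK@(3,5)
Op 4: remove (2,0)
Op 5: place BR@(1,4)
Op 6: place BN@(2,1)
Op 7: place WQ@(1,3)
Per-piece attacks for W:
  WQ@(1,3): attacks (1,4) (1,2) (1,1) (1,0) (2,3) (3,3) (4,3) (5,3) (0,3) (2,4) (3,5) (2,2) (3,1) (4,0) (0,4) (0,2) [ray(0,1) blocked at (1,4); ray(0,-1) blocked at (1,0); ray(1,1) blocked at (3,5)]
  WK@(3,5): attacks (3,4) (4,5) (2,5) (4,4) (2,4)
W attacks (1,4): yes

Answer: yes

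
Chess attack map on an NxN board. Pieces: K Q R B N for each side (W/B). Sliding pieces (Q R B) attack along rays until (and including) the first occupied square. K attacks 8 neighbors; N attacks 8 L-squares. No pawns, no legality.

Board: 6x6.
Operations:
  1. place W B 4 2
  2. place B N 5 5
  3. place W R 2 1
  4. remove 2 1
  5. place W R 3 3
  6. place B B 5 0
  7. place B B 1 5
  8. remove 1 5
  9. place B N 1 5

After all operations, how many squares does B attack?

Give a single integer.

Answer: 8

Derivation:
Op 1: place WB@(4,2)
Op 2: place BN@(5,5)
Op 3: place WR@(2,1)
Op 4: remove (2,1)
Op 5: place WR@(3,3)
Op 6: place BB@(5,0)
Op 7: place BB@(1,5)
Op 8: remove (1,5)
Op 9: place BN@(1,5)
Per-piece attacks for B:
  BN@(1,5): attacks (2,3) (3,4) (0,3)
  BB@(5,0): attacks (4,1) (3,2) (2,3) (1,4) (0,5)
  BN@(5,5): attacks (4,3) (3,4)
Union (8 distinct): (0,3) (0,5) (1,4) (2,3) (3,2) (3,4) (4,1) (4,3)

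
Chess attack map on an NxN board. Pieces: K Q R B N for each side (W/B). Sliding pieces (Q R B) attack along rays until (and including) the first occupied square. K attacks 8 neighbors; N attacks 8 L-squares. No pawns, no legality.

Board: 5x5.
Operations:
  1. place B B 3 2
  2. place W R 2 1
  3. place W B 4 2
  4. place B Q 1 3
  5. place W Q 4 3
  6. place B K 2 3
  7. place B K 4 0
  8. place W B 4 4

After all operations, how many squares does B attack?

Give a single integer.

Op 1: place BB@(3,2)
Op 2: place WR@(2,1)
Op 3: place WB@(4,2)
Op 4: place BQ@(1,3)
Op 5: place WQ@(4,3)
Op 6: place BK@(2,3)
Op 7: place BK@(4,0)
Op 8: place WB@(4,4)
Per-piece attacks for B:
  BQ@(1,3): attacks (1,4) (1,2) (1,1) (1,0) (2,3) (0,3) (2,4) (2,2) (3,1) (4,0) (0,4) (0,2) [ray(1,0) blocked at (2,3); ray(1,-1) blocked at (4,0)]
  BK@(2,3): attacks (2,4) (2,2) (3,3) (1,3) (3,4) (3,2) (1,4) (1,2)
  BB@(3,2): attacks (4,3) (4,1) (2,3) (2,1) [ray(1,1) blocked at (4,3); ray(-1,1) blocked at (2,3); ray(-1,-1) blocked at (2,1)]
  BK@(4,0): attacks (4,1) (3,0) (3,1)
Union (20 distinct): (0,2) (0,3) (0,4) (1,0) (1,1) (1,2) (1,3) (1,4) (2,1) (2,2) (2,3) (2,4) (3,0) (3,1) (3,2) (3,3) (3,4) (4,0) (4,1) (4,3)

Answer: 20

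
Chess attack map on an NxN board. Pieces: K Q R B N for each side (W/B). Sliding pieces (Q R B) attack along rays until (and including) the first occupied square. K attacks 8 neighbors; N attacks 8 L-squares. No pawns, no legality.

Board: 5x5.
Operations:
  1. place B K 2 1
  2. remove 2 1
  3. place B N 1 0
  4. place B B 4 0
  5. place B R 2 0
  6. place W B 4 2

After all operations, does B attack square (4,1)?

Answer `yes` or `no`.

Op 1: place BK@(2,1)
Op 2: remove (2,1)
Op 3: place BN@(1,0)
Op 4: place BB@(4,0)
Op 5: place BR@(2,0)
Op 6: place WB@(4,2)
Per-piece attacks for B:
  BN@(1,0): attacks (2,2) (3,1) (0,2)
  BR@(2,0): attacks (2,1) (2,2) (2,3) (2,4) (3,0) (4,0) (1,0) [ray(1,0) blocked at (4,0); ray(-1,0) blocked at (1,0)]
  BB@(4,0): attacks (3,1) (2,2) (1,3) (0,4)
B attacks (4,1): no

Answer: no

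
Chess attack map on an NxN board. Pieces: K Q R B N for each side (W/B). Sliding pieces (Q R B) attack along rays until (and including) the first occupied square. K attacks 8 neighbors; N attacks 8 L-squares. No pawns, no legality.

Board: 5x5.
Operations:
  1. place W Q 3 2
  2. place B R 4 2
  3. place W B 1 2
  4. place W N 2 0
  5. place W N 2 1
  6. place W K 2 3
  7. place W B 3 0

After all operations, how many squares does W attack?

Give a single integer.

Op 1: place WQ@(3,2)
Op 2: place BR@(4,2)
Op 3: place WB@(1,2)
Op 4: place WN@(2,0)
Op 5: place WN@(2,1)
Op 6: place WK@(2,3)
Op 7: place WB@(3,0)
Per-piece attacks for W:
  WB@(1,2): attacks (2,3) (2,1) (0,3) (0,1) [ray(1,1) blocked at (2,3); ray(1,-1) blocked at (2,1)]
  WN@(2,0): attacks (3,2) (4,1) (1,2) (0,1)
  WN@(2,1): attacks (3,3) (4,2) (1,3) (0,2) (4,0) (0,0)
  WK@(2,3): attacks (2,4) (2,2) (3,3) (1,3) (3,4) (3,2) (1,4) (1,2)
  WB@(3,0): attacks (4,1) (2,1) [ray(-1,1) blocked at (2,1)]
  WQ@(3,2): attacks (3,3) (3,4) (3,1) (3,0) (4,2) (2,2) (1,2) (4,3) (4,1) (2,3) (2,1) [ray(0,-1) blocked at (3,0); ray(1,0) blocked at (4,2); ray(-1,0) blocked at (1,2); ray(-1,1) blocked at (2,3); ray(-1,-1) blocked at (2,1)]
Union (20 distinct): (0,0) (0,1) (0,2) (0,3) (1,2) (1,3) (1,4) (2,1) (2,2) (2,3) (2,4) (3,0) (3,1) (3,2) (3,3) (3,4) (4,0) (4,1) (4,2) (4,3)

Answer: 20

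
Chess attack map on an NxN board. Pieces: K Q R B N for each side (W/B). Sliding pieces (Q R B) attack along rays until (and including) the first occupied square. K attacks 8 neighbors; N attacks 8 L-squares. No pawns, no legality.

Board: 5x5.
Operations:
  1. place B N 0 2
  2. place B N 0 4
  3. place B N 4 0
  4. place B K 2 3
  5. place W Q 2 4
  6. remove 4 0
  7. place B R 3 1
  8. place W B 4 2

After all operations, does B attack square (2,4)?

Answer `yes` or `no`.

Answer: yes

Derivation:
Op 1: place BN@(0,2)
Op 2: place BN@(0,4)
Op 3: place BN@(4,0)
Op 4: place BK@(2,3)
Op 5: place WQ@(2,4)
Op 6: remove (4,0)
Op 7: place BR@(3,1)
Op 8: place WB@(4,2)
Per-piece attacks for B:
  BN@(0,2): attacks (1,4) (2,3) (1,0) (2,1)
  BN@(0,4): attacks (1,2) (2,3)
  BK@(2,3): attacks (2,4) (2,2) (3,3) (1,3) (3,4) (3,2) (1,4) (1,2)
  BR@(3,1): attacks (3,2) (3,3) (3,4) (3,0) (4,1) (2,1) (1,1) (0,1)
B attacks (2,4): yes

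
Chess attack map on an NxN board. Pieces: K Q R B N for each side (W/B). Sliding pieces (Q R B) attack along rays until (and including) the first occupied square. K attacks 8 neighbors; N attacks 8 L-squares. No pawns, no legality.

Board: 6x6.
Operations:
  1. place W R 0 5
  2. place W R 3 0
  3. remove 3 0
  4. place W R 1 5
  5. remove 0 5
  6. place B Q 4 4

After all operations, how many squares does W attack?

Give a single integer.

Op 1: place WR@(0,5)
Op 2: place WR@(3,0)
Op 3: remove (3,0)
Op 4: place WR@(1,5)
Op 5: remove (0,5)
Op 6: place BQ@(4,4)
Per-piece attacks for W:
  WR@(1,5): attacks (1,4) (1,3) (1,2) (1,1) (1,0) (2,5) (3,5) (4,5) (5,5) (0,5)
Union (10 distinct): (0,5) (1,0) (1,1) (1,2) (1,3) (1,4) (2,5) (3,5) (4,5) (5,5)

Answer: 10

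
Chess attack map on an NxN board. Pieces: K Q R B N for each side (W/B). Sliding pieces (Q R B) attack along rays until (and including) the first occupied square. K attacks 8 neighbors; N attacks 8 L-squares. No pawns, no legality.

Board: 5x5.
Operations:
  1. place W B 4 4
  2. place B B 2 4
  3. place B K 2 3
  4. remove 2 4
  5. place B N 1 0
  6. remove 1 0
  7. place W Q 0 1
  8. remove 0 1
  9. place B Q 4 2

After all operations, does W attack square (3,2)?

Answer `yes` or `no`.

Answer: no

Derivation:
Op 1: place WB@(4,4)
Op 2: place BB@(2,4)
Op 3: place BK@(2,3)
Op 4: remove (2,4)
Op 5: place BN@(1,0)
Op 6: remove (1,0)
Op 7: place WQ@(0,1)
Op 8: remove (0,1)
Op 9: place BQ@(4,2)
Per-piece attacks for W:
  WB@(4,4): attacks (3,3) (2,2) (1,1) (0,0)
W attacks (3,2): no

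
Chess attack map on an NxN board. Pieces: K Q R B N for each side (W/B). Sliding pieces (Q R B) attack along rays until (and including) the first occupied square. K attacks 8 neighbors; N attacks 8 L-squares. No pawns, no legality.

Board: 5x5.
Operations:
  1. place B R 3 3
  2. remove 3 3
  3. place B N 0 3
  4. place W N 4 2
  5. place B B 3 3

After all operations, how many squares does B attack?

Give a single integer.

Op 1: place BR@(3,3)
Op 2: remove (3,3)
Op 3: place BN@(0,3)
Op 4: place WN@(4,2)
Op 5: place BB@(3,3)
Per-piece attacks for B:
  BN@(0,3): attacks (2,4) (1,1) (2,2)
  BB@(3,3): attacks (4,4) (4,2) (2,4) (2,2) (1,1) (0,0) [ray(1,-1) blocked at (4,2)]
Union (6 distinct): (0,0) (1,1) (2,2) (2,4) (4,2) (4,4)

Answer: 6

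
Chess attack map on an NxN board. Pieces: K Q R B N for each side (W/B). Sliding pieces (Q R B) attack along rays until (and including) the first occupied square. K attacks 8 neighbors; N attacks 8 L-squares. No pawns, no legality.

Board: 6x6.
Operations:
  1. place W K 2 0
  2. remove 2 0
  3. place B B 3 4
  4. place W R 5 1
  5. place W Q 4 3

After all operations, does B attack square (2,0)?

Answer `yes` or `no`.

Answer: no

Derivation:
Op 1: place WK@(2,0)
Op 2: remove (2,0)
Op 3: place BB@(3,4)
Op 4: place WR@(5,1)
Op 5: place WQ@(4,3)
Per-piece attacks for B:
  BB@(3,4): attacks (4,5) (4,3) (2,5) (2,3) (1,2) (0,1) [ray(1,-1) blocked at (4,3)]
B attacks (2,0): no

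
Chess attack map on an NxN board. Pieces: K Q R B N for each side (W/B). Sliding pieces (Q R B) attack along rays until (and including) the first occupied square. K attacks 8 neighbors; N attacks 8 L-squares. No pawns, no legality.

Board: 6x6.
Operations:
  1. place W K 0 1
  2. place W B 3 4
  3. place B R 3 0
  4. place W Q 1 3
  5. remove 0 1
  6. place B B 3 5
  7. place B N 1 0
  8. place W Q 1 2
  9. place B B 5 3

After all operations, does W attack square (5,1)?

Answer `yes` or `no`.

Op 1: place WK@(0,1)
Op 2: place WB@(3,4)
Op 3: place BR@(3,0)
Op 4: place WQ@(1,3)
Op 5: remove (0,1)
Op 6: place BB@(3,5)
Op 7: place BN@(1,0)
Op 8: place WQ@(1,2)
Op 9: place BB@(5,3)
Per-piece attacks for W:
  WQ@(1,2): attacks (1,3) (1,1) (1,0) (2,2) (3,2) (4,2) (5,2) (0,2) (2,3) (3,4) (2,1) (3,0) (0,3) (0,1) [ray(0,1) blocked at (1,3); ray(0,-1) blocked at (1,0); ray(1,1) blocked at (3,4); ray(1,-1) blocked at (3,0)]
  WQ@(1,3): attacks (1,4) (1,5) (1,2) (2,3) (3,3) (4,3) (5,3) (0,3) (2,4) (3,5) (2,2) (3,1) (4,0) (0,4) (0,2) [ray(0,-1) blocked at (1,2); ray(1,0) blocked at (5,3); ray(1,1) blocked at (3,5)]
  WB@(3,4): attacks (4,5) (4,3) (5,2) (2,5) (2,3) (1,2) [ray(-1,-1) blocked at (1,2)]
W attacks (5,1): no

Answer: no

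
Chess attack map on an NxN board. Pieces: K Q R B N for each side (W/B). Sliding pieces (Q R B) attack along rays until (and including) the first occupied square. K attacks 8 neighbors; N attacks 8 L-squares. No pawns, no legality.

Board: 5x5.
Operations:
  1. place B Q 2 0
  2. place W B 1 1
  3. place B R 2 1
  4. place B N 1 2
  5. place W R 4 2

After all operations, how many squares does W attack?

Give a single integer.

Answer: 11

Derivation:
Op 1: place BQ@(2,0)
Op 2: place WB@(1,1)
Op 3: place BR@(2,1)
Op 4: place BN@(1,2)
Op 5: place WR@(4,2)
Per-piece attacks for W:
  WB@(1,1): attacks (2,2) (3,3) (4,4) (2,0) (0,2) (0,0) [ray(1,-1) blocked at (2,0)]
  WR@(4,2): attacks (4,3) (4,4) (4,1) (4,0) (3,2) (2,2) (1,2) [ray(-1,0) blocked at (1,2)]
Union (11 distinct): (0,0) (0,2) (1,2) (2,0) (2,2) (3,2) (3,3) (4,0) (4,1) (4,3) (4,4)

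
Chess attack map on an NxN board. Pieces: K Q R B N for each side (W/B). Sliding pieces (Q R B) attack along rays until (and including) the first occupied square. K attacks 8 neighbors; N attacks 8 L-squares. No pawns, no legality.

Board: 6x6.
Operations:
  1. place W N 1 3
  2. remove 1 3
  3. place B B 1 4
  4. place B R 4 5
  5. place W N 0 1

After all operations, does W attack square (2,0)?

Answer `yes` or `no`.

Answer: yes

Derivation:
Op 1: place WN@(1,3)
Op 2: remove (1,3)
Op 3: place BB@(1,4)
Op 4: place BR@(4,5)
Op 5: place WN@(0,1)
Per-piece attacks for W:
  WN@(0,1): attacks (1,3) (2,2) (2,0)
W attacks (2,0): yes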